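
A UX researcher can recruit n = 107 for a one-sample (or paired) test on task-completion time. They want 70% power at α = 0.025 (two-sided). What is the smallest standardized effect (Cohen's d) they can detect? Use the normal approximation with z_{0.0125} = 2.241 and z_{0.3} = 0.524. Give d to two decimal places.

For a single sample (or paired design) of n = 107: d_min = (z_{α/2} + z_β)/√n.
z-sum = 2.241 + 0.524 = 2.765.
d_min = 2.765 / √107 = 2.765 / 10.344 = 0.267.

d_min ≈ 0.27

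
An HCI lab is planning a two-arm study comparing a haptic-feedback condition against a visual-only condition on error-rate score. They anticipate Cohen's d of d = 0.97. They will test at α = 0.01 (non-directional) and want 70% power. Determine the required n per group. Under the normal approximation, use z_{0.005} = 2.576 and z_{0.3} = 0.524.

n = 21 per group

For two independent groups with equal n: n = 2·((z_{α/2} + z_β) / d)².
z_{α/2} + z_β = 2.576 + 0.524 = 3.100.
n = 2 × (3.100 / 0.97)² = 2 × 3.196² = 2 × 10.21 = 20.4.
Round up to the next whole participant.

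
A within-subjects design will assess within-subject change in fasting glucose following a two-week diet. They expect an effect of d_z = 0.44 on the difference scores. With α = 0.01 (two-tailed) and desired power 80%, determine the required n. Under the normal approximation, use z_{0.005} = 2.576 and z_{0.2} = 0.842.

For a paired (one-sample on differences) test: n = ((z_{α/2} + z_β) / d)².
z_{α/2} + z_β = 2.576 + 0.842 = 3.418.
n = (3.418 / 0.44)² = 7.768² = 60.34.
Round up.

n = 61 pairs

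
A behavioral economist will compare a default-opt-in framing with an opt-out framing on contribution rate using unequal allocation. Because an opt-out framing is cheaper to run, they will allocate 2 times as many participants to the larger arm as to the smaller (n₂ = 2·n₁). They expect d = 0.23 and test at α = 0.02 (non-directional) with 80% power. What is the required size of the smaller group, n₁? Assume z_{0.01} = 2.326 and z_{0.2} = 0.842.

With allocation ratio k = n₂/n₁ = 2, Var(x̄₁−x̄₂) = σ²(1/n₁ + 1/(k·n₁)) = σ²·(k+1)/(k·n₁).
So n₁ = (1 + 1/k)·((z_{α/2} + z_β)/d)² = 1.500 × (3.168/0.23)².
n₁ = 1.500 × 189.72 = 284.6.
Round up: n₁ = 285, giving n₂ = 2 × 285 = 570.

n₁ = 285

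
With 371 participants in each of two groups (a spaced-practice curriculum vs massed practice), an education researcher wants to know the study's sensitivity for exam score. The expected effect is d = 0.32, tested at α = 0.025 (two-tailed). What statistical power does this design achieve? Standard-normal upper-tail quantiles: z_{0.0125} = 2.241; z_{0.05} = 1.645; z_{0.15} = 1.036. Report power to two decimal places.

For two equal groups, power = Φ(d·√(n/2) − z_{α/2}).
d·√(n/2) = 0.32 × √(371/2) = 0.32 × 13.620 = 4.358.
z_β = 4.358 − 2.241 = 2.117.
Power = Φ(2.117) = 0.983.

power ≈ 0.98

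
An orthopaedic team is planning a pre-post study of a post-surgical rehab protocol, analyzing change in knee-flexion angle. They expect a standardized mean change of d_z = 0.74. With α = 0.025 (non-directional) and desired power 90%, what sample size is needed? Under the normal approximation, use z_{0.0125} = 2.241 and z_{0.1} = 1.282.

n = 23 pairs

For a paired (one-sample on differences) test: n = ((z_{α/2} + z_β) / d)².
z_{α/2} + z_β = 2.241 + 1.282 = 3.523.
n = (3.523 / 0.74)² = 4.761² = 22.67.
Round up.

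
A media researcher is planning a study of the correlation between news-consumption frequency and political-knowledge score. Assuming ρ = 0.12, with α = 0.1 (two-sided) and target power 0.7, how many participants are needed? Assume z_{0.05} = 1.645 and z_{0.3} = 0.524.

Fisher's z: C = ½·ln((1+r)/(1−r)) = ½·ln(1.2727) = 0.1206.
n = ((z_{α/2} + z_β)/C)² + 3.
(1.645 + 0.524) / 0.1206 = 2.169 / 0.1206 = 17.985.
n = 17.985² + 3 = 323.46 + 3 = 326.5.
Round up.

n = 327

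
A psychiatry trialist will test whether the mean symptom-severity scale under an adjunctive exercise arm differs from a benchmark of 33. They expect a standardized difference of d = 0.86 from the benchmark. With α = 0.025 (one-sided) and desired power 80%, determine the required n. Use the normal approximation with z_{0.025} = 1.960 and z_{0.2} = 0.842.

For a one-sample test: n = ((z_{α} + z_β) / d)².
z_{α} + z_β = 1.960 + 0.842 = 2.802.
n = (2.802 / 0.86)² = 3.258² = 10.62.
Round up.

n = 11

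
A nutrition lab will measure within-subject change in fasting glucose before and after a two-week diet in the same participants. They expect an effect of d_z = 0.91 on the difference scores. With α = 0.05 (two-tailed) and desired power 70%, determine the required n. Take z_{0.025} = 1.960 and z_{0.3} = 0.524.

For a paired (one-sample on differences) test: n = ((z_{α/2} + z_β) / d)².
z_{α/2} + z_β = 1.960 + 0.524 = 2.484.
n = (2.484 / 0.91)² = 2.730² = 7.45.
Round up.

n = 8 pairs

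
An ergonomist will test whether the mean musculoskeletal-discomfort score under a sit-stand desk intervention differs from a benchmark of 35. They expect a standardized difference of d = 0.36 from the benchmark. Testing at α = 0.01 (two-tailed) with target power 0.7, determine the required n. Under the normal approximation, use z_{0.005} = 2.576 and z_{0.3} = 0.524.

For a one-sample test: n = ((z_{α/2} + z_β) / d)².
z_{α/2} + z_β = 2.576 + 0.524 = 3.100.
n = (3.100 / 0.36)² = 8.611² = 74.15.
Round up.

n = 75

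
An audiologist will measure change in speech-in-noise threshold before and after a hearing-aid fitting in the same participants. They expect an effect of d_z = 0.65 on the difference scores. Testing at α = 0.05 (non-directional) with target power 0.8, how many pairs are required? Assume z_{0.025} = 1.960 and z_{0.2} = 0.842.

n = 19 pairs

For a paired (one-sample on differences) test: n = ((z_{α/2} + z_β) / d)².
z_{α/2} + z_β = 1.960 + 0.842 = 2.802.
n = (2.802 / 0.65)² = 4.311² = 18.58.
Round up.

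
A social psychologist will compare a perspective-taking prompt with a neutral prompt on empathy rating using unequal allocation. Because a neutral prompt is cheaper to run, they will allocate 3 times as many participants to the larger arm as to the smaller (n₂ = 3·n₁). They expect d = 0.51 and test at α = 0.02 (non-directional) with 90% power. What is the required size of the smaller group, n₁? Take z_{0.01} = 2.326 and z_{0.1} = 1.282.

With allocation ratio k = n₂/n₁ = 3, Var(x̄₁−x̄₂) = σ²(1/n₁ + 1/(k·n₁)) = σ²·(k+1)/(k·n₁).
So n₁ = (1 + 1/k)·((z_{α/2} + z_β)/d)² = 1.333 × (3.608/0.51)².
n₁ = 1.333 × 50.05 = 66.7.
Round up: n₁ = 67, giving n₂ = 3 × 67 = 201.

n₁ = 67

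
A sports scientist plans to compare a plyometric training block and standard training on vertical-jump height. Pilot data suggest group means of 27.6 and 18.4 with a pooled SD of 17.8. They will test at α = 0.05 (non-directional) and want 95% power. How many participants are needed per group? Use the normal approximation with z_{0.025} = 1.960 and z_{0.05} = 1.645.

n = 98 per group

Cohen's d = |M₁ − M₂| / SD_pooled = |27.6 − 18.4| / 17.8 = 9.2 / 17.8 = 0.517.
For two independent groups with equal n: n = 2·((z_{α/2} + z_β) / d)².
z_{α/2} + z_β = 1.960 + 1.645 = 3.605.
n = 2 × (3.605 / 0.517)² = 2 × 6.973² = 2 × 48.62 = 97.2.
Round up to the next whole participant.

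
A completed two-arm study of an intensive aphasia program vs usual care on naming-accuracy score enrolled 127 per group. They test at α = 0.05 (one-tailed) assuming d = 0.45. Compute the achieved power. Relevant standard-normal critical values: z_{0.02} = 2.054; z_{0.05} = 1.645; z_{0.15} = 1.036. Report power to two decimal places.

power ≈ 0.97

For two equal groups, power = Φ(d·√(n/2) − z_{α}).
d·√(n/2) = 0.45 × √(127/2) = 0.45 × 7.969 = 3.586.
z_β = 3.586 − 1.645 = 1.941.
Power = Φ(1.941) = 0.974.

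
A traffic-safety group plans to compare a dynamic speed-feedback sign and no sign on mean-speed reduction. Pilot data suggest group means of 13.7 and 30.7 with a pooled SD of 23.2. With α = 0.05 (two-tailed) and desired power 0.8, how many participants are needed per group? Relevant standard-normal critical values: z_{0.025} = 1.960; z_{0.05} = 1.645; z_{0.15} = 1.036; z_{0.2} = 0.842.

Cohen's d = |M₁ − M₂| / SD_pooled = |13.7 − 30.7| / 23.2 = 17.0 / 23.2 = 0.733.
For two independent groups with equal n: n = 2·((z_{α/2} + z_β) / d)².
z_{α/2} + z_β = 1.960 + 0.842 = 2.802.
n = 2 × (2.802 / 0.733)² = 2 × 3.823² = 2 × 14.61 = 29.2.
Round up to the next whole participant.

n = 30 per group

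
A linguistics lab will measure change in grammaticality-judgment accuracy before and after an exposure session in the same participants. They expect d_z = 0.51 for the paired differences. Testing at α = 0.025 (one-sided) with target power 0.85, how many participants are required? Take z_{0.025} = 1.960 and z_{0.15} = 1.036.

For a paired (one-sample on differences) test: n = ((z_{α} + z_β) / d)².
z_{α} + z_β = 1.960 + 1.036 = 2.996.
n = (2.996 / 0.51)² = 5.875² = 34.51.
Round up.

n = 35 pairs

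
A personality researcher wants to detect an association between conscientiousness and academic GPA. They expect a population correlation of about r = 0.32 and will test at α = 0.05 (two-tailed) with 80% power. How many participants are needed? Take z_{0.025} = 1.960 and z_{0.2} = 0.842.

Fisher's z: C = ½·ln((1+r)/(1−r)) = ½·ln(1.9412) = 0.3316.
n = ((z_{α/2} + z_β)/C)² + 3.
(1.960 + 0.842) / 0.3316 = 2.802 / 0.3316 = 8.450.
n = 8.450² + 3 = 71.40 + 3 = 74.4.
Round up.

n = 75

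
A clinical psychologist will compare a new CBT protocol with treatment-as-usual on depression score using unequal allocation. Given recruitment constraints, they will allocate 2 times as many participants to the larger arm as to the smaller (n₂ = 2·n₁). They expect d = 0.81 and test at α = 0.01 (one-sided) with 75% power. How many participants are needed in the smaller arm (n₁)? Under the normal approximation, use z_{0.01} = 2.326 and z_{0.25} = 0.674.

n₁ = 21

With allocation ratio k = n₂/n₁ = 2, Var(x̄₁−x̄₂) = σ²(1/n₁ + 1/(k·n₁)) = σ²·(k+1)/(k·n₁).
So n₁ = (1 + 1/k)·((z_{α} + z_β)/d)² = 1.500 × (3.000/0.81)².
n₁ = 1.500 × 13.72 = 20.6.
Round up: n₁ = 21, giving n₂ = 2 × 21 = 42.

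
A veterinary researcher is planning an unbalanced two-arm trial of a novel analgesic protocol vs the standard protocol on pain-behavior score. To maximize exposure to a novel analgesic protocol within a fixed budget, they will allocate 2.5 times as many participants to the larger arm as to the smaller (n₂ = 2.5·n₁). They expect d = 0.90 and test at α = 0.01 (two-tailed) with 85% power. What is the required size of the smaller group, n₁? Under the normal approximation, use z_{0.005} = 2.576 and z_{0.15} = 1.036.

With allocation ratio k = n₂/n₁ = 2.5, Var(x̄₁−x̄₂) = σ²(1/n₁ + 1/(k·n₁)) = σ²·(k+1)/(k·n₁).
So n₁ = (1 + 1/k)·((z_{α/2} + z_β)/d)² = 1.400 × (3.612/0.90)².
n₁ = 1.400 × 16.11 = 22.5.
Round up: n₁ = 23, giving n₂ = ⌈2.5 × 23⌉ = ⌈57.5⌉ = 58.

n₁ = 23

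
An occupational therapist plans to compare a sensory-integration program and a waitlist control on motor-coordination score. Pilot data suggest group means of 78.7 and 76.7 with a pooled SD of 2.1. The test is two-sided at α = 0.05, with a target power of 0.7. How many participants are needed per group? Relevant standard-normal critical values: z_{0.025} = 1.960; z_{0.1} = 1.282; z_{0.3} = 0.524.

n = 14 per group

Cohen's d = |M₁ − M₂| / SD_pooled = |78.7 − 76.7| / 2.1 = 2.0 / 2.1 = 0.952.
For two independent groups with equal n: n = 2·((z_{α/2} + z_β) / d)².
z_{α/2} + z_β = 1.960 + 0.524 = 2.484.
n = 2 × (2.484 / 0.952)² = 2 × 2.609² = 2 × 6.81 = 13.6.
Round up to the next whole participant.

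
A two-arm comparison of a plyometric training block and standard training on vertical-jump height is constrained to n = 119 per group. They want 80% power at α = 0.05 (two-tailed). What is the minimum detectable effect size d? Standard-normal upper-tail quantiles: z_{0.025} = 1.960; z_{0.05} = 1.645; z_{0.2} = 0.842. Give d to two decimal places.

d_min ≈ 0.36

For two independent groups of n = 119 each: d_min = (z_{α/2} + z_β)·√(2/n).
z-sum = 1.960 + 0.842 = 2.802.
d_min = 2.802 × √(2/119) = 2.802 × 0.1296 = 0.363.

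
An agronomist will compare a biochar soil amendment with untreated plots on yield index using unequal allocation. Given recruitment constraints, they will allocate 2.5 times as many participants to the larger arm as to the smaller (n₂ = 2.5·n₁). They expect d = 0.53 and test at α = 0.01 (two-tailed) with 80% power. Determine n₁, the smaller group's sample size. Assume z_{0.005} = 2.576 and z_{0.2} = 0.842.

n₁ = 59

With allocation ratio k = n₂/n₁ = 2.5, Var(x̄₁−x̄₂) = σ²(1/n₁ + 1/(k·n₁)) = σ²·(k+1)/(k·n₁).
So n₁ = (1 + 1/k)·((z_{α/2} + z_β)/d)² = 1.400 × (3.418/0.53)².
n₁ = 1.400 × 41.59 = 58.2.
Round up: n₁ = 59, giving n₂ = ⌈2.5 × 59⌉ = ⌈147.5⌉ = 148.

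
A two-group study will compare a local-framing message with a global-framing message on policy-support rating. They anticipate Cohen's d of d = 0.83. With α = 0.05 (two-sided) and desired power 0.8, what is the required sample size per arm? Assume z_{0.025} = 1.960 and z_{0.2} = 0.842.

n = 23 per group

For two independent groups with equal n: n = 2·((z_{α/2} + z_β) / d)².
z_{α/2} + z_β = 1.960 + 0.842 = 2.802.
n = 2 × (2.802 / 0.83)² = 2 × 3.376² = 2 × 11.40 = 22.8.
Round up to the next whole participant.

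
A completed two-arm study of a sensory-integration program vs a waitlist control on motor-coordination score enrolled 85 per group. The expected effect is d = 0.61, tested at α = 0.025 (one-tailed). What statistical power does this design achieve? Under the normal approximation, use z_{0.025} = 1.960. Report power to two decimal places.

power ≈ 0.98

For two equal groups, power = Φ(d·√(n/2) − z_{α}).
d·√(n/2) = 0.61 × √(85/2) = 0.61 × 6.519 = 3.977.
z_β = 3.977 − 1.960 = 2.017.
Power = Φ(2.017) = 0.978.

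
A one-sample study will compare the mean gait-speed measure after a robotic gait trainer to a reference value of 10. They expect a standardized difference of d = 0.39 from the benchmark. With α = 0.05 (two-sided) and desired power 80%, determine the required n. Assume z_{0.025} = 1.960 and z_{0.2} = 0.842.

n = 52

For a one-sample test: n = ((z_{α/2} + z_β) / d)².
z_{α/2} + z_β = 1.960 + 0.842 = 2.802.
n = (2.802 / 0.39)² = 7.185² = 51.62.
Round up.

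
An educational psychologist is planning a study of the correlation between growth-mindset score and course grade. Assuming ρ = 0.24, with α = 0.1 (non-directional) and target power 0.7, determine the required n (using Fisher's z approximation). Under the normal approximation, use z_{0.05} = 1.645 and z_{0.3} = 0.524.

Fisher's z: C = ½·ln((1+r)/(1−r)) = ½·ln(1.6316) = 0.2448.
n = ((z_{α/2} + z_β)/C)² + 3.
(1.645 + 0.524) / 0.2448 = 2.169 / 0.2448 = 8.860.
n = 8.860² + 3 = 78.50 + 3 = 81.5.
Round up.

n = 82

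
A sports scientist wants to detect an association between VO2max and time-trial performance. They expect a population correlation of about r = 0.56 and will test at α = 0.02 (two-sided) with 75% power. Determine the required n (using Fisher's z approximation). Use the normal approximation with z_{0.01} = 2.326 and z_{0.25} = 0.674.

n = 26

Fisher's z: C = ½·ln((1+r)/(1−r)) = ½·ln(3.5455) = 0.6328.
n = ((z_{α/2} + z_β)/C)² + 3.
(2.326 + 0.674) / 0.6328 = 3.000 / 0.6328 = 4.741.
n = 4.741² + 3 = 22.48 + 3 = 25.5.
Round up.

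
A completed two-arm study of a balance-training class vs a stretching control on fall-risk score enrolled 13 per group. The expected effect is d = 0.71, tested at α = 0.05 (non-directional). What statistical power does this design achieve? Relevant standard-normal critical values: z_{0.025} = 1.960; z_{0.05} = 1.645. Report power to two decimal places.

power ≈ 0.44

For two equal groups, power = Φ(d·√(n/2) − z_{α/2}).
d·√(n/2) = 0.71 × √(13/2) = 0.71 × 2.550 = 1.810.
z_β = 1.810 − 1.960 = -0.150.
Power = Φ(-0.150) = 0.440.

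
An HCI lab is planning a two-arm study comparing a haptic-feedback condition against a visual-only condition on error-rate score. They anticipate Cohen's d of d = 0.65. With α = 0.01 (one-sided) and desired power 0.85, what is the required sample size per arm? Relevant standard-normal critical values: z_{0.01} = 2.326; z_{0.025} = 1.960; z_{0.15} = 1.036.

n = 54 per group

For two independent groups with equal n: n = 2·((z_{α} + z_β) / d)².
z_{α} + z_β = 2.326 + 1.036 = 3.362.
n = 2 × (3.362 / 0.65)² = 2 × 5.172² = 2 × 26.75 = 53.5.
Round up to the next whole participant.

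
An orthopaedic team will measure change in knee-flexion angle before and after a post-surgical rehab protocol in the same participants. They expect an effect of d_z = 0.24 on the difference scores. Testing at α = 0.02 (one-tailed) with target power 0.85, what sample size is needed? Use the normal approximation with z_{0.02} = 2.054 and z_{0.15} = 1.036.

n = 166 pairs

For a paired (one-sample on differences) test: n = ((z_{α} + z_β) / d)².
z_{α} + z_β = 2.054 + 1.036 = 3.090.
n = (3.090 / 0.24)² = 12.875² = 165.77.
Round up.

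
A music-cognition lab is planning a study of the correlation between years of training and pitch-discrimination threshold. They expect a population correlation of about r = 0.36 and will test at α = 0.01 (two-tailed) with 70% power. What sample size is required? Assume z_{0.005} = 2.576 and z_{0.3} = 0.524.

Fisher's z: C = ½·ln((1+r)/(1−r)) = ½·ln(2.1250) = 0.3769.
n = ((z_{α/2} + z_β)/C)² + 3.
(2.576 + 0.524) / 0.3769 = 3.100 / 0.3769 = 8.225.
n = 8.225² + 3 = 67.65 + 3 = 70.7.
Round up.

n = 71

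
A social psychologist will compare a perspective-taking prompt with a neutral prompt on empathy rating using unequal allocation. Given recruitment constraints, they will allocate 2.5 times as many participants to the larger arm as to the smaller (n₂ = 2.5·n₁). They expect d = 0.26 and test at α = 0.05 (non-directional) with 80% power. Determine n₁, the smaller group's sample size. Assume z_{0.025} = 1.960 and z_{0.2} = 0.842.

With allocation ratio k = n₂/n₁ = 2.5, Var(x̄₁−x̄₂) = σ²(1/n₁ + 1/(k·n₁)) = σ²·(k+1)/(k·n₁).
So n₁ = (1 + 1/k)·((z_{α/2} + z_β)/d)² = 1.400 × (2.802/0.26)².
n₁ = 1.400 × 116.14 = 162.6.
Round up: n₁ = 163, giving n₂ = ⌈2.5 × 163⌉ = ⌈407.5⌉ = 408.

n₁ = 163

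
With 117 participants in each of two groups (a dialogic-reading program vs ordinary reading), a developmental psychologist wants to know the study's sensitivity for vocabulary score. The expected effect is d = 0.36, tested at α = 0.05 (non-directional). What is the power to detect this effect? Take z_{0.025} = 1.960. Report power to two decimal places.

power ≈ 0.79

For two equal groups, power = Φ(d·√(n/2) − z_{α/2}).
d·√(n/2) = 0.36 × √(117/2) = 0.36 × 7.649 = 2.753.
z_β = 2.753 − 1.960 = 0.793.
Power = Φ(0.793) = 0.786.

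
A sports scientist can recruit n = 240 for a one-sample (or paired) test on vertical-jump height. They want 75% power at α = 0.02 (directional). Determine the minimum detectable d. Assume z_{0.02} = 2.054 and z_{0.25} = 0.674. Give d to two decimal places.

d_min ≈ 0.18

For a single sample (or paired design) of n = 240: d_min = (z_{α} + z_β)/√n.
z-sum = 2.054 + 0.674 = 2.728.
d_min = 2.728 / √240 = 2.728 / 15.492 = 0.176.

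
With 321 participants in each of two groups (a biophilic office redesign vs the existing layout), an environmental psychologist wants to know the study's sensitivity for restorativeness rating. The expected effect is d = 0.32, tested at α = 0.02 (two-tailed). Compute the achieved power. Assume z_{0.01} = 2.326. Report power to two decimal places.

power ≈ 0.96

For two equal groups, power = Φ(d·√(n/2) − z_{α/2}).
d·√(n/2) = 0.32 × √(321/2) = 0.32 × 12.669 = 4.054.
z_β = 4.054 − 2.326 = 1.728.
Power = Φ(1.728) = 0.958.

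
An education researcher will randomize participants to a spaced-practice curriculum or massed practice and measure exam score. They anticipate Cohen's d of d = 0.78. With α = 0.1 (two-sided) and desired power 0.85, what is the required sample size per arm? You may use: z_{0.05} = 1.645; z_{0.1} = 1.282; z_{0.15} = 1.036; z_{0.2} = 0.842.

n = 24 per group

For two independent groups with equal n: n = 2·((z_{α/2} + z_β) / d)².
z_{α/2} + z_β = 1.645 + 1.036 = 2.681.
n = 2 × (2.681 / 0.78)² = 2 × 3.437² = 2 × 11.81 = 23.6.
Round up to the next whole participant.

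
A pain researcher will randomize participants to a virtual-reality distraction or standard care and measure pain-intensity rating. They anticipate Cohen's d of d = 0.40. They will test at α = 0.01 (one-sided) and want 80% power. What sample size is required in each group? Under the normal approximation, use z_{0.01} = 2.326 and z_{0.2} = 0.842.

For two independent groups with equal n: n = 2·((z_{α} + z_β) / d)².
z_{α} + z_β = 2.326 + 0.842 = 3.168.
n = 2 × (3.168 / 0.40)² = 2 × 7.920² = 2 × 62.73 = 125.5.
Round up to the next whole participant.

n = 126 per group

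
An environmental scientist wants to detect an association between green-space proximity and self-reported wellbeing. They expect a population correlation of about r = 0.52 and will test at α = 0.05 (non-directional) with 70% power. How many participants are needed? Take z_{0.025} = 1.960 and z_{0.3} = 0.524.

Fisher's z: C = ½·ln((1+r)/(1−r)) = ½·ln(3.1667) = 0.5763.
n = ((z_{α/2} + z_β)/C)² + 3.
(1.960 + 0.524) / 0.5763 = 2.484 / 0.5763 = 4.310.
n = 4.310² + 3 = 18.58 + 3 = 21.6.
Round up.

n = 22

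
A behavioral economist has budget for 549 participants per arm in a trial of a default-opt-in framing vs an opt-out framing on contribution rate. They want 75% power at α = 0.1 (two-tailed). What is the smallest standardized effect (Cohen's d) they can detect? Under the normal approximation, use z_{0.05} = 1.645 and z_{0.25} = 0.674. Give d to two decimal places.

For two independent groups of n = 549 each: d_min = (z_{α/2} + z_β)·√(2/n).
z-sum = 1.645 + 0.674 = 2.319.
d_min = 2.319 × √(2/549) = 2.319 × 0.0604 = 0.140.

d_min ≈ 0.14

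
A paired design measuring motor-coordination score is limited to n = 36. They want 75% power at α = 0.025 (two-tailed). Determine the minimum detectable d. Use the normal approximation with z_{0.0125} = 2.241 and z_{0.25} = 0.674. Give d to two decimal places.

d_min ≈ 0.49

For a single sample (or paired design) of n = 36: d_min = (z_{α/2} + z_β)/√n.
z-sum = 2.241 + 0.674 = 2.915.
d_min = 2.915 / √36 = 2.915 / 6.000 = 0.486.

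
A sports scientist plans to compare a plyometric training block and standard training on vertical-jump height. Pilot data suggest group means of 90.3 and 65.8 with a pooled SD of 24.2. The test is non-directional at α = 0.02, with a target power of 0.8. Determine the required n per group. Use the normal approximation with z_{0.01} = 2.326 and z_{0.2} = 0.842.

Cohen's d = |M₁ − M₂| / SD_pooled = |90.3 − 65.8| / 24.2 = 24.5 / 24.2 = 1.012.
For two independent groups with equal n: n = 2·((z_{α/2} + z_β) / d)².
z_{α/2} + z_β = 2.326 + 0.842 = 3.168.
n = 2 × (3.168 / 1.012)² = 2 × 3.130² = 2 × 9.80 = 19.6.
Round up to the next whole participant.

n = 20 per group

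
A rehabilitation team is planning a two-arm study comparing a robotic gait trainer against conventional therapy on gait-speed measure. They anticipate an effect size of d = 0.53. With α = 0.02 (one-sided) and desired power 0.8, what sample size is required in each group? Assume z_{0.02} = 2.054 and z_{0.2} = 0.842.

n = 60 per group

For two independent groups with equal n: n = 2·((z_{α} + z_β) / d)².
z_{α} + z_β = 2.054 + 0.842 = 2.896.
n = 2 × (2.896 / 0.53)² = 2 × 5.464² = 2 × 29.86 = 59.7.
Round up to the next whole participant.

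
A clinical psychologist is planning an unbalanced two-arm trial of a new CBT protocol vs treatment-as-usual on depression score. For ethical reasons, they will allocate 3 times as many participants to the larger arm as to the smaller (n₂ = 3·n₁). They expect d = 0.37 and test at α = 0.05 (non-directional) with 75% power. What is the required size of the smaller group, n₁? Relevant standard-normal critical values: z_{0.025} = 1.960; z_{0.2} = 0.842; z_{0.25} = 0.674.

n₁ = 68

With allocation ratio k = n₂/n₁ = 3, Var(x̄₁−x̄₂) = σ²(1/n₁ + 1/(k·n₁)) = σ²·(k+1)/(k·n₁).
So n₁ = (1 + 1/k)·((z_{α/2} + z_β)/d)² = 1.333 × (2.634/0.37)².
n₁ = 1.333 × 50.68 = 67.6.
Round up: n₁ = 68, giving n₂ = 3 × 68 = 204.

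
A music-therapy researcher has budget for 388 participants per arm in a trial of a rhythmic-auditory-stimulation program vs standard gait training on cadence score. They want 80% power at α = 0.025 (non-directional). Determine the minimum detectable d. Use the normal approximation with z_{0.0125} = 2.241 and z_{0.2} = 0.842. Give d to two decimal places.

For two independent groups of n = 388 each: d_min = (z_{α/2} + z_β)·√(2/n).
z-sum = 2.241 + 0.842 = 3.083.
d_min = 3.083 × √(2/388) = 3.083 × 0.0718 = 0.221.

d_min ≈ 0.22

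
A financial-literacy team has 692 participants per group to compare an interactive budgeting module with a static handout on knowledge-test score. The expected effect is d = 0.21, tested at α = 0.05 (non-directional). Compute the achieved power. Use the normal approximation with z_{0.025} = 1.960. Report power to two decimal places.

For two equal groups, power = Φ(d·√(n/2) − z_{α/2}).
d·√(n/2) = 0.21 × √(692/2) = 0.21 × 18.601 = 3.906.
z_β = 3.906 − 1.960 = 1.946.
Power = Φ(1.946) = 0.974.

power ≈ 0.97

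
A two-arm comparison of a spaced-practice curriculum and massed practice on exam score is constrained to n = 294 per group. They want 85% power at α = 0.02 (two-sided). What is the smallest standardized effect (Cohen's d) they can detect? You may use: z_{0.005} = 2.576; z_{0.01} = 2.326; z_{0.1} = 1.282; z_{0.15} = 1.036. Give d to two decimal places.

For two independent groups of n = 294 each: d_min = (z_{α/2} + z_β)·√(2/n).
z-sum = 2.326 + 1.036 = 3.362.
d_min = 3.362 × √(2/294) = 3.362 × 0.0825 = 0.277.

d_min ≈ 0.28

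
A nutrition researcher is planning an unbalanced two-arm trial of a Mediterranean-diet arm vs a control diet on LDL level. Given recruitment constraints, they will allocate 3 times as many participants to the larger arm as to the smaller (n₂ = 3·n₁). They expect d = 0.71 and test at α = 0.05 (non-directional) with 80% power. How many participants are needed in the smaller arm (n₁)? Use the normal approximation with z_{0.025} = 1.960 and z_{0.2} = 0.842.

With allocation ratio k = n₂/n₁ = 3, Var(x̄₁−x̄₂) = σ²(1/n₁ + 1/(k·n₁)) = σ²·(k+1)/(k·n₁).
So n₁ = (1 + 1/k)·((z_{α/2} + z_β)/d)² = 1.333 × (2.802/0.71)².
n₁ = 1.333 × 15.57 = 20.8.
Round up: n₁ = 21, giving n₂ = 3 × 21 = 63.

n₁ = 21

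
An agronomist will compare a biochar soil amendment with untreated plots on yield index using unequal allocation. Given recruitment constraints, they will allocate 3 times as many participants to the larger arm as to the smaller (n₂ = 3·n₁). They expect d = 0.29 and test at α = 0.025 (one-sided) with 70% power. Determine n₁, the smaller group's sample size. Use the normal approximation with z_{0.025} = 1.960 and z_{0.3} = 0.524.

n₁ = 98

With allocation ratio k = n₂/n₁ = 3, Var(x̄₁−x̄₂) = σ²(1/n₁ + 1/(k·n₁)) = σ²·(k+1)/(k·n₁).
So n₁ = (1 + 1/k)·((z_{α} + z_β)/d)² = 1.333 × (2.484/0.29)².
n₁ = 1.333 × 73.37 = 97.8.
Round up: n₁ = 98, giving n₂ = 3 × 98 = 294.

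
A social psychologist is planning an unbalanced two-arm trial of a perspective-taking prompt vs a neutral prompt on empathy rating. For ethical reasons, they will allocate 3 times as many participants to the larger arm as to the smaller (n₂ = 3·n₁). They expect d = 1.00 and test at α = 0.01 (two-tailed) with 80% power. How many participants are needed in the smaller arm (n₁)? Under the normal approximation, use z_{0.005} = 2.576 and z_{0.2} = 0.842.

With allocation ratio k = n₂/n₁ = 3, Var(x̄₁−x̄₂) = σ²(1/n₁ + 1/(k·n₁)) = σ²·(k+1)/(k·n₁).
So n₁ = (1 + 1/k)·((z_{α/2} + z_β)/d)² = 1.333 × (3.418/1.00)².
n₁ = 1.333 × 11.68 = 15.6.
Round up: n₁ = 16, giving n₂ = 3 × 16 = 48.

n₁ = 16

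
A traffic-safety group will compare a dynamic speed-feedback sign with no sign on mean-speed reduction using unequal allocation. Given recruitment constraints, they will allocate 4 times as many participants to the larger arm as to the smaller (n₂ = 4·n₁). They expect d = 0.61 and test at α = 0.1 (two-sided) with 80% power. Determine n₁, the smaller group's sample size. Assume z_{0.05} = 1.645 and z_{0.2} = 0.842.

n₁ = 21

With allocation ratio k = n₂/n₁ = 4, Var(x̄₁−x̄₂) = σ²(1/n₁ + 1/(k·n₁)) = σ²·(k+1)/(k·n₁).
So n₁ = (1 + 1/k)·((z_{α/2} + z_β)/d)² = 1.250 × (2.487/0.61)².
n₁ = 1.250 × 16.62 = 20.8.
Round up: n₁ = 21, giving n₂ = 4 × 21 = 84.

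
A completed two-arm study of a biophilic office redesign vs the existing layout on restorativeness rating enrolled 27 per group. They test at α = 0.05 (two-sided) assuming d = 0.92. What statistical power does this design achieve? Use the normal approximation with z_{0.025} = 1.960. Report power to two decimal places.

power ≈ 0.92

For two equal groups, power = Φ(d·√(n/2) − z_{α/2}).
d·√(n/2) = 0.92 × √(27/2) = 0.92 × 3.674 = 3.380.
z_β = 3.380 − 1.960 = 1.420.
Power = Φ(1.420) = 0.922.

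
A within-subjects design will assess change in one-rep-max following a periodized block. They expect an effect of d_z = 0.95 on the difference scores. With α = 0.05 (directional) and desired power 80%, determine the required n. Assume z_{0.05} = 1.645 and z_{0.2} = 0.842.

n = 7 pairs

For a paired (one-sample on differences) test: n = ((z_{α} + z_β) / d)².
z_{α} + z_β = 1.645 + 0.842 = 2.487.
n = (2.487 / 0.95)² = 2.618² = 6.85.
Round up.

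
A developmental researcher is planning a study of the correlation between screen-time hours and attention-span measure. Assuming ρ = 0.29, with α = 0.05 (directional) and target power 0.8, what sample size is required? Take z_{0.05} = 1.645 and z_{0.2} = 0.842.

n = 73

Fisher's z: C = ½·ln((1+r)/(1−r)) = ½·ln(1.8169) = 0.2986.
n = ((z_{α} + z_β)/C)² + 3.
(1.645 + 0.842) / 0.2986 = 2.487 / 0.2986 = 8.329.
n = 8.329² + 3 = 69.37 + 3 = 72.4.
Round up.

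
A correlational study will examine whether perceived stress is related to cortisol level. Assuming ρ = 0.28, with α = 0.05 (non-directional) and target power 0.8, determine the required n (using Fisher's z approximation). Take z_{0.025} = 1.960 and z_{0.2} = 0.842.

Fisher's z: C = ½·ln((1+r)/(1−r)) = ½·ln(1.7778) = 0.2877.
n = ((z_{α/2} + z_β)/C)² + 3.
(1.960 + 0.842) / 0.2877 = 2.802 / 0.2877 = 9.739.
n = 9.739² + 3 = 94.85 + 3 = 97.9.
Round up.

n = 98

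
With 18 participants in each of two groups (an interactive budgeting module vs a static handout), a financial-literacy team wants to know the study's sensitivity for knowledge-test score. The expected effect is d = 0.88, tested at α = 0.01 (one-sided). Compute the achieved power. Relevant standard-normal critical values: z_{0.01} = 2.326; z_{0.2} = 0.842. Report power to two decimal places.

For two equal groups, power = Φ(d·√(n/2) − z_{α}).
d·√(n/2) = 0.88 × √(18/2) = 0.88 × 3.000 = 2.640.
z_β = 2.640 − 2.326 = 0.314.
Power = Φ(0.314) = 0.623.

power ≈ 0.62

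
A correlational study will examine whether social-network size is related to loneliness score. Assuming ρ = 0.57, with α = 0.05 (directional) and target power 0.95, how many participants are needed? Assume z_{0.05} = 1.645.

n = 29

Fisher's z: C = ½·ln((1+r)/(1−r)) = ½·ln(3.6512) = 0.6475.
n = ((z_{α} + z_β)/C)² + 3.
(1.645 + 1.645) / 0.6475 = 3.290 / 0.6475 = 5.081.
n = 5.081² + 3 = 25.82 + 3 = 28.8.
Round up.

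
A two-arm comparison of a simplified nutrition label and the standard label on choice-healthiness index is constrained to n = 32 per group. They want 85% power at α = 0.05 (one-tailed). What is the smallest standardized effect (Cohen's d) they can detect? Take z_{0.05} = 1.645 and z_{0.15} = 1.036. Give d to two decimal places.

For two independent groups of n = 32 each: d_min = (z_{α} + z_β)·√(2/n).
z-sum = 1.645 + 1.036 = 2.681.
d_min = 2.681 × √(2/32) = 2.681 × 0.2500 = 0.670.

d_min ≈ 0.67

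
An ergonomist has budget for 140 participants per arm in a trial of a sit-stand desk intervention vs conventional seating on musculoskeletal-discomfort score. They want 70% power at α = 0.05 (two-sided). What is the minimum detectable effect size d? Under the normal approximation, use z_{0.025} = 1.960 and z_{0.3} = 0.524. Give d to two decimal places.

For two independent groups of n = 140 each: d_min = (z_{α/2} + z_β)·√(2/n).
z-sum = 1.960 + 0.524 = 2.484.
d_min = 2.484 × √(2/140) = 2.484 × 0.1195 = 0.297.

d_min ≈ 0.30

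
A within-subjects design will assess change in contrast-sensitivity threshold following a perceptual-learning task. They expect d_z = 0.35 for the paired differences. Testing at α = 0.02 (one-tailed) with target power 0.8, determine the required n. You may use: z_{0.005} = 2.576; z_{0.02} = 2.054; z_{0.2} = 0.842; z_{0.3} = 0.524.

For a paired (one-sample on differences) test: n = ((z_{α} + z_β) / d)².
z_{α} + z_β = 2.054 + 0.842 = 2.896.
n = (2.896 / 0.35)² = 8.274² = 68.46.
Round up.

n = 69 pairs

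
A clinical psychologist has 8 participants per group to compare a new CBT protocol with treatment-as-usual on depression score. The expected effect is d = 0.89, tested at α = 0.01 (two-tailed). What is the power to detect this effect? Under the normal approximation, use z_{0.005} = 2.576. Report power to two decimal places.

power ≈ 0.21

For two equal groups, power = Φ(d·√(n/2) − z_{α/2}).
d·√(n/2) = 0.89 × √(8/2) = 0.89 × 2.000 = 1.780.
z_β = 1.780 − 2.576 = -0.796.
Power = Φ(-0.796) = 0.213.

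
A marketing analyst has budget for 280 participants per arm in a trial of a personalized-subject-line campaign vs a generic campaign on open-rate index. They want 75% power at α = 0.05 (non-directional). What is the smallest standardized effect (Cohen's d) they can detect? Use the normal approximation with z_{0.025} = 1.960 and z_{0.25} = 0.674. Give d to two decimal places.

d_min ≈ 0.22

For two independent groups of n = 280 each: d_min = (z_{α/2} + z_β)·√(2/n).
z-sum = 1.960 + 0.674 = 2.634.
d_min = 2.634 × √(2/280) = 2.634 × 0.0845 = 0.223.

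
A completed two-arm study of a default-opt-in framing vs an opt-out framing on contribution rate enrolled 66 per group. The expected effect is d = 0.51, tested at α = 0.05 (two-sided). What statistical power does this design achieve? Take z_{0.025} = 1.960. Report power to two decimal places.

For two equal groups, power = Φ(d·√(n/2) − z_{α/2}).
d·√(n/2) = 0.51 × √(66/2) = 0.51 × 5.745 = 2.930.
z_β = 2.930 − 1.960 = 0.970.
Power = Φ(0.970) = 0.834.

power ≈ 0.83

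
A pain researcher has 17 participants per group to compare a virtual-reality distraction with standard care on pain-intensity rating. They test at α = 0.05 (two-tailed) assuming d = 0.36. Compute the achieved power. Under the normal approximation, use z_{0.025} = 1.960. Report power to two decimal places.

power ≈ 0.18

For two equal groups, power = Φ(d·√(n/2) − z_{α/2}).
d·√(n/2) = 0.36 × √(17/2) = 0.36 × 2.915 = 1.050.
z_β = 1.050 − 1.960 = -0.910.
Power = Φ(-0.910) = 0.181.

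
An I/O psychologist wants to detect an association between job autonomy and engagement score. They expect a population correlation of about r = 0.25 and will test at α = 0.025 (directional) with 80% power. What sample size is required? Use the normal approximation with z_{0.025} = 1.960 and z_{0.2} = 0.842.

Fisher's z: C = ½·ln((1+r)/(1−r)) = ½·ln(1.6667) = 0.2554.
n = ((z_{α} + z_β)/C)² + 3.
(1.960 + 0.842) / 0.2554 = 2.802 / 0.2554 = 10.971.
n = 10.971² + 3 = 120.36 + 3 = 123.4.
Round up.

n = 124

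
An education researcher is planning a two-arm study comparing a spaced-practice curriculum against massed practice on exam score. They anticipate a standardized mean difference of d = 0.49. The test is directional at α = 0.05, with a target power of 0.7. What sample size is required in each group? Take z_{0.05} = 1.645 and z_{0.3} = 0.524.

For two independent groups with equal n: n = 2·((z_{α} + z_β) / d)².
z_{α} + z_β = 1.645 + 0.524 = 2.169.
n = 2 × (2.169 / 0.49)² = 2 × 4.427² = 2 × 19.59 = 39.2.
Round up to the next whole participant.

n = 40 per group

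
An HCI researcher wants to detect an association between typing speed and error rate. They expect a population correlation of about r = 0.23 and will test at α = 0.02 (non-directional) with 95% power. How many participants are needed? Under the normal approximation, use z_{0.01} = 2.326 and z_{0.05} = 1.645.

n = 291

Fisher's z: C = ½·ln((1+r)/(1−r)) = ½·ln(1.5974) = 0.2342.
n = ((z_{α/2} + z_β)/C)² + 3.
(2.326 + 1.645) / 0.2342 = 3.971 / 0.2342 = 16.956.
n = 16.956² + 3 = 287.49 + 3 = 290.5.
Round up.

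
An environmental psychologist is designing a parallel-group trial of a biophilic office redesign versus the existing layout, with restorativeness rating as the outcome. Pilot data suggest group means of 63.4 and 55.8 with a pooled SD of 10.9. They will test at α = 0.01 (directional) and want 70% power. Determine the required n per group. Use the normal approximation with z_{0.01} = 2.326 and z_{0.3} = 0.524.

Cohen's d = |M₁ − M₂| / SD_pooled = |63.4 − 55.8| / 10.9 = 7.6 / 10.9 = 0.697.
For two independent groups with equal n: n = 2·((z_{α} + z_β) / d)².
z_{α} + z_β = 2.326 + 0.524 = 2.850.
n = 2 × (2.850 / 0.697)² = 2 × 4.089² = 2 × 16.72 = 33.4.
Round up to the next whole participant.

n = 34 per group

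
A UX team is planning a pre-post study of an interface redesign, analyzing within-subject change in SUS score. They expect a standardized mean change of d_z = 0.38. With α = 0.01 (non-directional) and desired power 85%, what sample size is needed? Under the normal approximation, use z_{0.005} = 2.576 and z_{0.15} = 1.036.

n = 91 pairs

For a paired (one-sample on differences) test: n = ((z_{α/2} + z_β) / d)².
z_{α/2} + z_β = 2.576 + 1.036 = 3.612.
n = (3.612 / 0.38)² = 9.505² = 90.35.
Round up.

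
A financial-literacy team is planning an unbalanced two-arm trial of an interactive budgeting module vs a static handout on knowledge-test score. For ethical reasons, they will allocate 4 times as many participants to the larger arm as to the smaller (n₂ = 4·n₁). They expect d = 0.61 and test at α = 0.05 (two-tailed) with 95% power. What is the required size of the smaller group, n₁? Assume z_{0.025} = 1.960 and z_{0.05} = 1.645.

With allocation ratio k = n₂/n₁ = 4, Var(x̄₁−x̄₂) = σ²(1/n₁ + 1/(k·n₁)) = σ²·(k+1)/(k·n₁).
So n₁ = (1 + 1/k)·((z_{α/2} + z_β)/d)² = 1.250 × (3.605/0.61)².
n₁ = 1.250 × 34.93 = 43.7.
Round up: n₁ = 44, giving n₂ = 4 × 44 = 176.

n₁ = 44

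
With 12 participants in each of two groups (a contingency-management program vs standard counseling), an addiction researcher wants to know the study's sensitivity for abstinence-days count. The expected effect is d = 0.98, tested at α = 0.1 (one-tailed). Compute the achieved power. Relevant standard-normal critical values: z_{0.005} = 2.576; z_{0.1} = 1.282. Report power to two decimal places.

For two equal groups, power = Φ(d·√(n/2) − z_{α}).
d·√(n/2) = 0.98 × √(12/2) = 0.98 × 2.449 = 2.400.
z_β = 2.400 − 1.282 = 1.118.
Power = Φ(1.118) = 0.868.

power ≈ 0.87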